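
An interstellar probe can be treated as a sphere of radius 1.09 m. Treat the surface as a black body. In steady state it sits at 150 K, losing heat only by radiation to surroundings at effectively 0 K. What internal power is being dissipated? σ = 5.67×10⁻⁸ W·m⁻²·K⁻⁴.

Steady state: P = εσA T⁴.
A = 4πr² = 14.93 m²; T⁴ = (150)⁴ = 5.062×10⁸ K⁴.
P = 1.0 × 5.67×10⁻⁸ × 14.93 × 5.062×10⁸.

P ≈ 429 W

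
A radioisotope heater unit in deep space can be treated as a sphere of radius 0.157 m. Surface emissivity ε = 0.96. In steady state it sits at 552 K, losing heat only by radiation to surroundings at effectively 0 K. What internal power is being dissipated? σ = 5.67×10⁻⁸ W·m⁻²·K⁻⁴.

Steady state: P = εσA T⁴.
A = 4πr² = 0.3097 m²; T⁴ = (552)⁴ = 9.284×10¹⁰ K⁴.
P = 0.96 × 5.67×10⁻⁸ × 0.3097 × 9.284×10¹⁰.

P ≈ 1570 W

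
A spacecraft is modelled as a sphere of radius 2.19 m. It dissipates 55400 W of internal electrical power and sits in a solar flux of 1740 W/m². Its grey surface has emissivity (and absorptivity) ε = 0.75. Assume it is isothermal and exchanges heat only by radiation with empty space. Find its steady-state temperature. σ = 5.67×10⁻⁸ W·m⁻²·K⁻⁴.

T ≈ 414 K

At steady state, absorbed solar power + internal power = radiated power.
Absorbed: α·S·A_cross = 0.75·1740·15.07 = 19660 W (cross-section πr²).
Total input = 19660 + 55400 = 75060 W.
Radiated: εσ·A_surf·T⁴ with A_surf = 4πr² = 60.27 m².
T⁴ = 75060/(0.75·5.67×10⁻⁸·60.27) = 2.929×10¹⁰ K⁴.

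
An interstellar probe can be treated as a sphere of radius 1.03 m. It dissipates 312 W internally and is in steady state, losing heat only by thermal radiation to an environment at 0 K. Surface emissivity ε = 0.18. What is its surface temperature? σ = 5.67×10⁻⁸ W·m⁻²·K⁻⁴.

T ≈ 219 K

Steady state: internal power = radiated power, P = εσA T⁴.
Radiating area A = 4πr² = 13.33 m².
T⁴ = P/(εσA) = 312/(0.18·5.67×10⁻⁸·13.33) = 2.293×10⁹ K⁴.
T = (2.293×10⁹)^(1/4).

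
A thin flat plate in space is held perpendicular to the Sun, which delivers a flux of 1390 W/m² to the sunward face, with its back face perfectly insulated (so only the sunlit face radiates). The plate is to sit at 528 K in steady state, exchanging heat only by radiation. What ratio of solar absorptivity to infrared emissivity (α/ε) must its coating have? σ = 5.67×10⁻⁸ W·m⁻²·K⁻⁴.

Balance: αS·A = εσ·1A·T⁴ ⇒ α/ε = σT⁴/S.
α/ε = 5.67×10⁻⁸·(528)⁴/1390 = 5.67×10⁻⁸·7.772×10¹⁰/1390.

α/ε ≈ 3.17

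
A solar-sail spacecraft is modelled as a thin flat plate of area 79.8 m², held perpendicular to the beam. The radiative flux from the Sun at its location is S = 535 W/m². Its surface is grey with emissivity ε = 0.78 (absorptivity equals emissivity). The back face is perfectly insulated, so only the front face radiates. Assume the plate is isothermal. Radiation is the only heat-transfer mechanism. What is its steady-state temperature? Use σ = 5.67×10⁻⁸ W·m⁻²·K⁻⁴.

At equilibrium, absorbed power = emitted power.
Absorbing cross-section = A = 79.80 m²; emitting surface = A = 79.80 m² (ratio 1).
εS·A_cross = εσ·A_surf·T⁴  ⇒  T⁴ = S/(1σ)   (ε cancels).
T⁴ = 535/(1·5.67×10⁻⁸) = 9.436×10⁹ K⁴.
T = (9.436×10⁹)^(1/4).

T ≈ 312 K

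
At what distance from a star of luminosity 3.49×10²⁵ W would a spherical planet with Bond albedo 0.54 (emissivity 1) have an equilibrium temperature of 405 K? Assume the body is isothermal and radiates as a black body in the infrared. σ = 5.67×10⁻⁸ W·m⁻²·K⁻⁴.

For an isothermal black-emitting sphere, (1−a)S·πr² = σ·4πr²·T⁴ ⇒ S = 4σT⁴/(1−a).
S = 4·5.67×10⁻⁸·(405)⁴/0.460 = 13260 W/m².
Flux falls as S = L/(4πd²), so d = √(L/(4πS)) = √(3.49×10²⁵/(4π·13260)).

d ≈ 1.45×10¹⁰ m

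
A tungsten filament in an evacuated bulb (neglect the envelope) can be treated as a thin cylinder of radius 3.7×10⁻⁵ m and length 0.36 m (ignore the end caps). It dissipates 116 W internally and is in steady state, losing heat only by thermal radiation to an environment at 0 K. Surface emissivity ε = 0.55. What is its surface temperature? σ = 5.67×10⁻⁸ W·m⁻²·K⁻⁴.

Steady state: internal power = radiated power, P = εσA T⁴.
Radiating area A = 2πrL = 8.369×10⁻⁵ m².
T⁴ = P/(εσA) = 116/(0.55·5.67×10⁻⁸·8.369×10⁻⁵) = 4.445×10¹³ K⁴.
T = (4.445×10¹³)^(1/4).

T ≈ 2580 K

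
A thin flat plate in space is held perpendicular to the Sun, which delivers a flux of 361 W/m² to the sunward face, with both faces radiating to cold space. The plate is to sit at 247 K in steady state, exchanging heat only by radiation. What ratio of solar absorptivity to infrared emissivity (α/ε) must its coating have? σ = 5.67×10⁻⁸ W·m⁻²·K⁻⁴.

α/ε ≈ 1.17

Balance: αS·A = εσ·2A·T⁴ ⇒ α/ε = 2σT⁴/S.
α/ε = 2·5.67×10⁻⁸·(247)⁴/361 = 2·5.67×10⁻⁸·3.722×10⁹/361.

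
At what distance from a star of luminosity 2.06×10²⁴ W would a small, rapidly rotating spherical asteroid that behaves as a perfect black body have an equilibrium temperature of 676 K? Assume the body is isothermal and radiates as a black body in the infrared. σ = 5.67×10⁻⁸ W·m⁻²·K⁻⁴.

For an isothermal black-emitting sphere, (1−a)S·πr² = σ·4πr²·T⁴ ⇒ S = 4σT⁴/(1−a).
S = 4·5.67×10⁻⁸·(676)⁴/1.00 = 47360 W/m².
Flux falls as S = L/(4πd²), so d = √(L/(4πS)) = √(2.06×10²⁴/(4π·47360)).

d ≈ 1.86×10⁹ m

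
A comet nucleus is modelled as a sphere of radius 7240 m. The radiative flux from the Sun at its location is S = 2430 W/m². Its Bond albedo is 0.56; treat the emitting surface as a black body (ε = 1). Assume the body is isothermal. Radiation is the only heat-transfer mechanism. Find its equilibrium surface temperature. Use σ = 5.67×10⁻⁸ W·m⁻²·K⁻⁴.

At equilibrium, absorbed power = emitted power.
Absorbing cross-section = πr² = 1.647×10⁸ m²; emitting surface = 4πr² = 6.587×10⁸ m² (ratio 4).
(1−a)S·A_cross = εσ·A_surf·T⁴  ⇒  T⁴ = (1−a)S/(4σ).
T⁴ = 0.440·2430/(4·5.67×10⁻⁸) = 4.714×10⁹ K⁴.
T = (4.714×10⁹)^(1/4).

T ≈ 262 K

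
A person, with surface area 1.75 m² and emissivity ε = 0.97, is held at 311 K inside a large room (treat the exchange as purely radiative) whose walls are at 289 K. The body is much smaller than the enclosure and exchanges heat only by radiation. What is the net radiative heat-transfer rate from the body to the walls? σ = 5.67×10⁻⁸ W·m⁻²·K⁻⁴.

For a small grey body in a large enclosure: P_net = εσA(T_body⁴ − T_wall⁴).
A = 1.75 m²; T_body⁴ − T_wall⁴ = 9.355×10⁹ − 6.976×10⁹ = 2.379×10⁹ K⁴.
|P_net| = 0.97·5.67×10⁻⁸·1.750·2.379×10⁹.

P_net ≈ 229 W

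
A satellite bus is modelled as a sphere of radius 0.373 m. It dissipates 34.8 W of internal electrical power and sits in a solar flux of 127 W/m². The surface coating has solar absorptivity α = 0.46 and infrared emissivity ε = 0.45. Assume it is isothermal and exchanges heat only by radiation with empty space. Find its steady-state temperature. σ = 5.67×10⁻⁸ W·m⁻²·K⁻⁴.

T ≈ 192 K

At steady state, absorbed solar power + internal power = radiated power.
Absorbed: α·S·A_cross = 0.46·127·0.4371 = 25.53 W (cross-section πr²).
Total input = 25.53 + 34.8 = 60.33 W.
Radiated: εσ·A_surf·T⁴ with A_surf = 4πr² = 1.748 m².
T⁴ = 60.33/(0.45·5.67×10⁻⁸·1.748) = 1.353×10⁹ K⁴.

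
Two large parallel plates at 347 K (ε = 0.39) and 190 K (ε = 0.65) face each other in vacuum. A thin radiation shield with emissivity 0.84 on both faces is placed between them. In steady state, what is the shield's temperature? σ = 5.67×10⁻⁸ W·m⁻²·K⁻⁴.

In steady state the net flux on the hot side equals that on the cold side.
σ(T₁⁴−T_s⁴)/D₁ = σ(T_s⁴−T₂⁴)/D₂, with D₁ = 1/ε₁+1/ε_s−1 = 2.755, D₂ = 1/ε_s+1/ε₂−1 = 1.729.
Solve for T_s⁴: T_s⁴ = (D₂·T₁⁴ + D₁·T₂⁴)/(D₁+D₂) = 6.392×10⁹ K⁴.

T_s ≈ 283 K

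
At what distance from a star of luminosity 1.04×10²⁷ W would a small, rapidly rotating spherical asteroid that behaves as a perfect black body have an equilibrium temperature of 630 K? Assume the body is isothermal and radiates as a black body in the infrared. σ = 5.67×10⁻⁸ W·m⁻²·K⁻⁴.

d ≈ 4.81×10¹⁰ m

For an isothermal black-emitting sphere, (1−a)S·πr² = σ·4πr²·T⁴ ⇒ S = 4σT⁴/(1−a).
S = 4·5.67×10⁻⁸·(630)⁴/1.00 = 35730 W/m².
Flux falls as S = L/(4πd²), so d = √(L/(4πS)) = √(1.04×10²⁷/(4π·35730)).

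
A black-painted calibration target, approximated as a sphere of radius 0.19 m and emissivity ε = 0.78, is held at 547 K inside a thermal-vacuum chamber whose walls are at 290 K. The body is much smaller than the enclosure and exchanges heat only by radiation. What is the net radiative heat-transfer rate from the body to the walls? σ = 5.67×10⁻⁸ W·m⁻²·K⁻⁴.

P_net ≈ 1650 W

For a small grey body in a large enclosure: P_net = εσA(T_body⁴ − T_wall⁴).
A = 4πr² = 0.4536 m²; T_body⁴ − T_wall⁴ = 8.953×10¹⁰ − 7.073×10⁹ = 8.245×10¹⁰ K⁴.
|P_net| = 0.78·5.67×10⁻⁸·0.4536·8.245×10¹⁰.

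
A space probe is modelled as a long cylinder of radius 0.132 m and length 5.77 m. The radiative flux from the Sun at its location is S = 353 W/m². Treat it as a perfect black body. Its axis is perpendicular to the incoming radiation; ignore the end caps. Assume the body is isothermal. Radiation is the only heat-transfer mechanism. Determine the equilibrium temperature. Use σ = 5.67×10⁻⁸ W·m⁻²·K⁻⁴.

T ≈ 211 K

At equilibrium, absorbed power = emitted power.
Absorbing cross-section = 2rL = 1.523 m²; emitting surface = 2πrL = 4.786 m² (ratio π).
S·A_cross = εσ·A_surf·T⁴  ⇒  T⁴ = S/(πσ).
T⁴ = 1.00·353/(π·5.67×10⁻⁸) = 1.982×10⁹ K⁴.
T = (1.982×10⁹)^(1/4).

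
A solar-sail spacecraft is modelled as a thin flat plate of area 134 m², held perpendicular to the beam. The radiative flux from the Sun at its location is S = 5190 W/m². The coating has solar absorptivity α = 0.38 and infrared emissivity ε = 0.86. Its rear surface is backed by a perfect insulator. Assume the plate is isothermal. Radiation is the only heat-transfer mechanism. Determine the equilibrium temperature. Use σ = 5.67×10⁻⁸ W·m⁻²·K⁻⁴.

At equilibrium, absorbed power = emitted power.
Absorbing cross-section = A = 134.0 m²; emitting surface = A = 134.0 m² (ratio 1).
αS·A_cross = εσ·A_surf·T⁴  ⇒  T⁴ = αS/(ε·1σ).
T⁴ = 0.380·5190/(0.86·1·5.67×10⁻⁸) = 4.045×10¹⁰ K⁴.
T = (4.045×10¹⁰)^(1/4).

T ≈ 448 K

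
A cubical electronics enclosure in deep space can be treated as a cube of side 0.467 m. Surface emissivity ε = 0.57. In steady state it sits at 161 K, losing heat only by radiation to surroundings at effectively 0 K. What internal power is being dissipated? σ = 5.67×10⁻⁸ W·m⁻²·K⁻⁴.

Steady state: P = εσA T⁴.
A = 6L² = 1.309 m²; T⁴ = (161)⁴ = 6.719×10⁸ K⁴.
P = 0.57 × 5.67×10⁻⁸ × 1.309 × 6.719×10⁸.

P ≈ 28.4 W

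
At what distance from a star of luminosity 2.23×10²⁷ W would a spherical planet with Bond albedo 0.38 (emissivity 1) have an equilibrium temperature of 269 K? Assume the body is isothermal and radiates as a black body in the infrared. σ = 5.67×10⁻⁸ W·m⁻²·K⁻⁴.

d ≈ 3.04×10¹¹ m

For an isothermal black-emitting sphere, (1−a)S·πr² = σ·4πr²·T⁴ ⇒ S = 4σT⁴/(1−a).
S = 4·5.67×10⁻⁸·(269)⁴/0.620 = 1915 W/m².
Flux falls as S = L/(4πd²), so d = √(L/(4πS)) = √(2.23×10²⁷/(4π·1915)).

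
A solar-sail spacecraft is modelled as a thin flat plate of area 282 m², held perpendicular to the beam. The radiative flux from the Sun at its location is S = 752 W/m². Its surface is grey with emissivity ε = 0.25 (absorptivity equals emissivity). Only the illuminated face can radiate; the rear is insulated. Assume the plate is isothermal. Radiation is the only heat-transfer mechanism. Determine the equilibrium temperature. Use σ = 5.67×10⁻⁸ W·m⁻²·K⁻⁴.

T ≈ 339 K

At equilibrium, absorbed power = emitted power.
Absorbing cross-section = A = 282.0 m²; emitting surface = A = 282.0 m² (ratio 1).
εS·A_cross = εσ·A_surf·T⁴  ⇒  T⁴ = S/(1σ)   (ε cancels).
T⁴ = 752/(1·5.67×10⁻⁸) = 1.326×10¹⁰ K⁴.
T = (1.326×10¹⁰)^(1/4).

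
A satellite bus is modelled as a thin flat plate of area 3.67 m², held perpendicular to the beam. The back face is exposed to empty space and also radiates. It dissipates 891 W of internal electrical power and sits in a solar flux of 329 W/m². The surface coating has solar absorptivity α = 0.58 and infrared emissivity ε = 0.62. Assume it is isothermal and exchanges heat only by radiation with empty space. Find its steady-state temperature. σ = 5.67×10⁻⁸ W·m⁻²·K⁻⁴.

T ≈ 280 K

At steady state, absorbed solar power + internal power = radiated power.
Absorbed: α·S·A_cross = 0.58·329·3.670 = 700.3 W (cross-section A).
Total input = 700.3 + 891 = 1591 W.
Radiated: εσ·A_surf·T⁴ with A_surf = 2A = 7.340 m².
T⁴ = 1591/(0.62·5.67×10⁻⁸·7.340) = 6.167×10⁹ K⁴.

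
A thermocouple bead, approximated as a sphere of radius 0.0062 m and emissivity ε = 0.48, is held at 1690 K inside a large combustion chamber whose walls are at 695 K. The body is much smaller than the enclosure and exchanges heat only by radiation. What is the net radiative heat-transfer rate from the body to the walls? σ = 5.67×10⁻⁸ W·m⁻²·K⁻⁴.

For a small grey body in a large enclosure: P_net = εσA(T_body⁴ − T_wall⁴).
A = 4πr² = 4.831×10⁻⁴ m²; T_body⁴ − T_wall⁴ = 8.157×10¹² − 2.333×10¹¹ = 7.924×10¹² K⁴.
|P_net| = 0.48·5.67×10⁻⁸·4.831×10⁻⁴·7.924×10¹².

P_net ≈ 104 W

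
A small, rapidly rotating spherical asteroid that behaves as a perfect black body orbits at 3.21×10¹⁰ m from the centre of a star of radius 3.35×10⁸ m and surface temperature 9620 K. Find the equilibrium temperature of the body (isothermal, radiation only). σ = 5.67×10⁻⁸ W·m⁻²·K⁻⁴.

T ≈ 695 K

The star's surface emits σT_*⁴; at distance d the flux is S = σT_*⁴(R_*/d)².
S = 5.67×10⁻⁸·(9620)⁴·(3.35×10⁸/3.21×10¹⁰)² = 52890 W/m².
For an isothermal sphere T⁴ = (1−a)S/(4σ) = 2.332×10¹¹ K⁴.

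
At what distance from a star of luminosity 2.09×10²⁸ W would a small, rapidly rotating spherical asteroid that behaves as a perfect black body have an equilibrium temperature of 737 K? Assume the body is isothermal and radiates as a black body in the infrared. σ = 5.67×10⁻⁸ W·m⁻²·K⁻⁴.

For an isothermal black-emitting sphere, (1−a)S·πr² = σ·4πr²·T⁴ ⇒ S = 4σT⁴/(1−a).
S = 4·5.67×10⁻⁸·(737)⁴/1.00 = 66910 W/m².
Flux falls as S = L/(4πd²), so d = √(L/(4πS)) = √(2.09×10²⁸/(4π·66910)).

d ≈ 1.58×10¹¹ m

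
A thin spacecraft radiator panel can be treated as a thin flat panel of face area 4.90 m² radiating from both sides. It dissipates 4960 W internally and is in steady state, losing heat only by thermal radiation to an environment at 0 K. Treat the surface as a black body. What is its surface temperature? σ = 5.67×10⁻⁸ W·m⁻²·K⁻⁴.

T ≈ 307 K

Steady state: internal power = radiated power, P = εσA T⁴.
Radiating area A = 2·4.90 = 9.800 m².
T⁴ = P/(εσA) = 4960/(1.0·5.67×10⁻⁸·9.800) = 8.926×10⁹ K⁴.
T = (8.926×10⁹)^(1/4).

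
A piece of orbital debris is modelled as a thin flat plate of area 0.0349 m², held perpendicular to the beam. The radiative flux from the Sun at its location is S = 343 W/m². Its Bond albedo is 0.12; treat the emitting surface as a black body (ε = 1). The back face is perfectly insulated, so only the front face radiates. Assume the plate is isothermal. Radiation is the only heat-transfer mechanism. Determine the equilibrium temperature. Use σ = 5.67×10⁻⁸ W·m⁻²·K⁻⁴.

T ≈ 270 K

At equilibrium, absorbed power = emitted power.
Absorbing cross-section = A = 0.03490 m²; emitting surface = A = 0.03490 m² (ratio 1).
(1−a)S·A_cross = εσ·A_surf·T⁴  ⇒  T⁴ = (1−a)S/(1σ).
T⁴ = 0.880·343/(1·5.67×10⁻⁸) = 5.323×10⁹ K⁴.
T = (5.323×10⁹)^(1/4).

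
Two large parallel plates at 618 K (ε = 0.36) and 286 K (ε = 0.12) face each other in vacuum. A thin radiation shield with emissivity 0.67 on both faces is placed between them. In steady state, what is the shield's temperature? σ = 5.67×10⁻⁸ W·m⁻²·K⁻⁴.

T_s ≈ 574 K

In steady state the net flux on the hot side equals that on the cold side.
σ(T₁⁴−T_s⁴)/D₁ = σ(T_s⁴−T₂⁴)/D₂, with D₁ = 1/ε₁+1/ε_s−1 = 3.270, D₂ = 1/ε_s+1/ε₂−1 = 8.826.
Solve for T_s⁴: T_s⁴ = (D₂·T₁⁴ + D₁·T₂⁴)/(D₁+D₂) = 1.082×10¹¹ K⁴.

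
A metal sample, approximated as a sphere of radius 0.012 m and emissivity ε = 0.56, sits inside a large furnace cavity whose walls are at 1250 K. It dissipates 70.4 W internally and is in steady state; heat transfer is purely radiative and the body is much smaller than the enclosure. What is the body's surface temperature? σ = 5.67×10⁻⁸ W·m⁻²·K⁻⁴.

T ≈ 1380 K

For a small grey body in a large enclosure, net radiated power = εσA(T⁴ − T_w⁴).
Steady state: P = εσA(T⁴ − T_w⁴) with A = 4πr² = 0.001810 m².
T⁴ = P/(εσA) + T_w⁴ = 70.4/(0.56·5.67×10⁻⁸·0.001810) + (1250)⁴
    = 1.225×10¹² + 2.441×10¹² = 3.667×10¹² K⁴.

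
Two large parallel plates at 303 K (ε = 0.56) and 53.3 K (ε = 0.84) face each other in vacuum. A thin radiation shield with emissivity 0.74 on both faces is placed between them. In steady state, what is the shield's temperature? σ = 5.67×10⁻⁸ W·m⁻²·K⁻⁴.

In steady state the net flux on the hot side equals that on the cold side.
σ(T₁⁴−T_s⁴)/D₁ = σ(T_s⁴−T₂⁴)/D₂, with D₁ = 1/ε₁+1/ε_s−1 = 2.137, D₂ = 1/ε_s+1/ε₂−1 = 1.542.
Solve for T_s⁴: T_s⁴ = (D₂·T₁⁴ + D₁·T₂⁴)/(D₁+D₂) = 3.537×10⁹ K⁴.

T_s ≈ 244 K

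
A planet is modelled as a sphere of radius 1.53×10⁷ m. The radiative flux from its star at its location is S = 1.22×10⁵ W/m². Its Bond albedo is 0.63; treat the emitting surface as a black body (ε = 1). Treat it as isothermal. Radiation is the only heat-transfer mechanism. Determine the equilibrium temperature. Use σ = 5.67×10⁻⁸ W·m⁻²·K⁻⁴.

T ≈ 668 K

At equilibrium, absorbed power = emitted power.
Absorbing cross-section = πr² = 7.354×10¹⁴ m²; emitting surface = 4πr² = 2.942×10¹⁵ m² (ratio 4).
(1−a)S·A_cross = εσ·A_surf·T⁴  ⇒  T⁴ = (1−a)S/(4σ).
T⁴ = 0.370·1.22×10⁵/(4·5.67×10⁻⁸) = 1.990×10¹¹ K⁴.
T = (1.990×10¹¹)^(1/4).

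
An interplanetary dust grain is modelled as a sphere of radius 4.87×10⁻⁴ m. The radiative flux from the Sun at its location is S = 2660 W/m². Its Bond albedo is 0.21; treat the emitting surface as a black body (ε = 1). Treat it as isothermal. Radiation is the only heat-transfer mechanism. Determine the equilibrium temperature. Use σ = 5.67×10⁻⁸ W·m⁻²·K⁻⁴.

At equilibrium, absorbed power = emitted power.
Absorbing cross-section = πr² = 7.451×10⁻⁷ m²; emitting surface = 4πr² = 2.980×10⁻⁶ m² (ratio 4).
(1−a)S·A_cross = εσ·A_surf·T⁴  ⇒  T⁴ = (1−a)S/(4σ).
T⁴ = 0.790·2660/(4·5.67×10⁻⁸) = 9.265×10⁹ K⁴.
T = (9.265×10⁹)^(1/4).

T ≈ 310 K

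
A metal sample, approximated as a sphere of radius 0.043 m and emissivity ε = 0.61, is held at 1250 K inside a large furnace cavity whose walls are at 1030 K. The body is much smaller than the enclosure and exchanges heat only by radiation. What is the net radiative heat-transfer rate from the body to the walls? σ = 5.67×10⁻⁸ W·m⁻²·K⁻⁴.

For a small grey body in a large enclosure: P_net = εσA(T_body⁴ − T_wall⁴).
A = 4πr² = 0.02324 m²; T_body⁴ − T_wall⁴ = 2.441×10¹² − 1.126×10¹² = 1.316×10¹² K⁴.
|P_net| = 0.61·5.67×10⁻⁸·0.02324·1.316×10¹².

P_net ≈ 1060 W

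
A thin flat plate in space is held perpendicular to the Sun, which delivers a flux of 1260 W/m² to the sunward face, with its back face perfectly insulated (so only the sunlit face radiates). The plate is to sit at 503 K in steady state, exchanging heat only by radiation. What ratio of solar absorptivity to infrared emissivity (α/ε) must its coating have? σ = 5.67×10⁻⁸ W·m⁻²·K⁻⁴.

Balance: αS·A = εσ·1A·T⁴ ⇒ α/ε = σT⁴/S.
α/ε = 5.67×10⁻⁸·(503)⁴/1260 = 5.67×10⁻⁸·6.401×10¹⁰/1260.

α/ε ≈ 2.88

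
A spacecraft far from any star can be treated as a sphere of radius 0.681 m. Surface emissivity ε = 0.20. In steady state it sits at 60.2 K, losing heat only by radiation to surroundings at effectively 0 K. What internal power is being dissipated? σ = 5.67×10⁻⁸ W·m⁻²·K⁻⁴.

Steady state: P = εσA T⁴.
A = 4πr² = 5.828 m²; T⁴ = (60.2)⁴ = 1.313×10⁷ K⁴.
P = 0.20 × 5.67×10⁻⁸ × 5.828 × 1.313×10⁷.

P ≈ 0.868 W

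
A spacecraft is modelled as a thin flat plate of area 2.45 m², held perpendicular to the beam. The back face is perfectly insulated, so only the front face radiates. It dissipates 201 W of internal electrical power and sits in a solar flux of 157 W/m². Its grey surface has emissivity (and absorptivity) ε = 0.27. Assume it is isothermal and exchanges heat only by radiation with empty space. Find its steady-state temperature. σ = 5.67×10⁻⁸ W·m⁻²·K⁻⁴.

At steady state, absorbed solar power + internal power = radiated power.
Absorbed: α·S·A_cross = 0.27·157·2.450 = 103.9 W (cross-section A).
Total input = 103.9 + 201 = 304.9 W.
Radiated: εσ·A_surf·T⁴ with A_surf = A = 2.450 m².
T⁴ = 304.9/(0.27·5.67×10⁻⁸·2.450) = 8.128×10⁹ K⁴.

T ≈ 300 K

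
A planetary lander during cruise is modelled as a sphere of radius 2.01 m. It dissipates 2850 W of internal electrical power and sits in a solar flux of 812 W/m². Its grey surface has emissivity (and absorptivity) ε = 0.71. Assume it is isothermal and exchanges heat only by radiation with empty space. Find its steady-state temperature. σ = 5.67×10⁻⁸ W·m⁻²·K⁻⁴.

T ≈ 266 K

At steady state, absorbed solar power + internal power = radiated power.
Absorbed: α·S·A_cross = 0.71·812·12.69 = 7317 W (cross-section πr²).
Total input = 7317 + 2850 = 10170 W.
Radiated: εσ·A_surf·T⁴ with A_surf = 4πr² = 50.77 m².
T⁴ = 10170/(0.71·5.67×10⁻⁸·50.77) = 4.975×10⁹ K⁴.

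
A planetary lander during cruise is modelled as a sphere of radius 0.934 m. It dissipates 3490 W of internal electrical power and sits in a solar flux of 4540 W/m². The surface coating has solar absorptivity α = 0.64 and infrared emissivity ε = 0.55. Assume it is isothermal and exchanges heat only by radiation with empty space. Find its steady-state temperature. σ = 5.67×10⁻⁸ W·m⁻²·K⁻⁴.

At steady state, absorbed solar power + internal power = radiated power.
Absorbed: α·S·A_cross = 0.64·4540·2.741 = 7963 W (cross-section πr²).
Total input = 7963 + 3490 = 11450 W.
Radiated: εσ·A_surf·T⁴ with A_surf = 4πr² = 10.96 m².
T⁴ = 11450/(0.55·5.67×10⁻⁸·10.96) = 3.350×10¹⁰ K⁴.

T ≈ 428 K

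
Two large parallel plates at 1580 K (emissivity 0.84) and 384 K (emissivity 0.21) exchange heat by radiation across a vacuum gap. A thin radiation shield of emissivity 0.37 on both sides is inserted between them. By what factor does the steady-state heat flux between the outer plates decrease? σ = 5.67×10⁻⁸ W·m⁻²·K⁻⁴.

factor ≈ 1.89

Without shield: q₀ = σΔ(T⁴)/(1/ε₁+1/ε₂−1) with denominator 4.952.
With shield the two gaps are in series; the resistances add: (1/ε₁+1/ε_s−1)+(1/ε_s+1/ε₂−1) = 2.893+6.465 = 9.358.
Heat-flux ratio q₀/q = 9.358/4.952.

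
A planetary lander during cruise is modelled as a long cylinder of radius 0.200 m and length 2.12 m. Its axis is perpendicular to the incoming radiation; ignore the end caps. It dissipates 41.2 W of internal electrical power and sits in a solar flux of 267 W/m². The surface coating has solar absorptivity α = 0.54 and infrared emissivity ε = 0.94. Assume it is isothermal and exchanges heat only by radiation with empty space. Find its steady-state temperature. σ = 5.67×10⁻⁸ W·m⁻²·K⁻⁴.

At steady state, absorbed solar power + internal power = radiated power.
Absorbed: α·S·A_cross = 0.54·267·0.8480 = 122.3 W (cross-section 2rL).
Total input = 122.3 + 41.2 = 163.5 W.
Radiated: εσ·A_surf·T⁴ with A_surf = 2πrL = 2.664 m².
T⁴ = 163.5/(0.94·5.67×10⁻⁸·2.664) = 1.151×10⁹ K⁴.

T ≈ 184 K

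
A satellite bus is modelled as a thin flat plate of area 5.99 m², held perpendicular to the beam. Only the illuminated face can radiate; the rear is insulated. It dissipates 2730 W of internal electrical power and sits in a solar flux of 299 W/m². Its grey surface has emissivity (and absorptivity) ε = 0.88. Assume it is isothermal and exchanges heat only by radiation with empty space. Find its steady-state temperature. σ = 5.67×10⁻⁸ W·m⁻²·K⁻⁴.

At steady state, absorbed solar power + internal power = radiated power.
Absorbed: α·S·A_cross = 0.88·299·5.990 = 1576 W (cross-section A).
Total input = 1576 + 2730 = 4306 W.
Radiated: εσ·A_surf·T⁴ with A_surf = A = 5.990 m².
T⁴ = 4306/(0.88·5.67×10⁻⁸·5.990) = 1.441×10¹⁰ K⁴.

T ≈ 346 K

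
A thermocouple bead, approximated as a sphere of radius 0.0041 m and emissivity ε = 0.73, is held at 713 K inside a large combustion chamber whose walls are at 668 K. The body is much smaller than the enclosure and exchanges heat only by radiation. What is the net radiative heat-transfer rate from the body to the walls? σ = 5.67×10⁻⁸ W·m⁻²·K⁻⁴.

P_net ≈ 0.519 W

For a small grey body in a large enclosure: P_net = εσA(T_body⁴ − T_wall⁴).
A = 4πr² = 2.112×10⁻⁴ m²; T_body⁴ − T_wall⁴ = 2.584×10¹¹ − 1.991×10¹¹ = 5.932×10¹⁰ K⁴.
|P_net| = 0.73·5.67×10⁻⁸·2.112×10⁻⁴·5.932×10¹⁰.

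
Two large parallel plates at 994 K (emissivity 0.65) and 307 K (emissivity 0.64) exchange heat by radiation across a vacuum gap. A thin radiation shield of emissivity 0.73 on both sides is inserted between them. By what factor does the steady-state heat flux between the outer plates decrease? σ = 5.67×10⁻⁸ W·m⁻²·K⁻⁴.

Without shield: q₀ = σΔ(T⁴)/(1/ε₁+1/ε₂−1) with denominator 2.101.
With shield the two gaps are in series; the resistances add: (1/ε₁+1/ε_s−1)+(1/ε_s+1/ε₂−1) = 1.908+1.932 = 3.841.
Heat-flux ratio q₀/q = 3.841/2.101.

factor ≈ 1.83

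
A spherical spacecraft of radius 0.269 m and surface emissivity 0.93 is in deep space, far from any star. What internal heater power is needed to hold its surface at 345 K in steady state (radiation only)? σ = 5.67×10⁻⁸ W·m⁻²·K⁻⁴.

P = εσ·4πr²·T⁴.
4πr² = 0.9093 m²; T⁴ = 1.417×10¹⁰ K⁴.
P = 0.93·5.67×10⁻⁸·0.9093·1.417×10¹⁰.

P ≈ 679 W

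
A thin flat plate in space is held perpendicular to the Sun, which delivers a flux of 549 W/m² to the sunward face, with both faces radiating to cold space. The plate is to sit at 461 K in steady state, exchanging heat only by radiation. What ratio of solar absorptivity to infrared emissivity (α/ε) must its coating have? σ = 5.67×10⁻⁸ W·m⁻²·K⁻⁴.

α/ε ≈ 9.33

Balance: αS·A = εσ·2A·T⁴ ⇒ α/ε = 2σT⁴/S.
α/ε = 2·5.67×10⁻⁸·(461)⁴/549 = 2·5.67×10⁻⁸·4.517×10¹⁰/549.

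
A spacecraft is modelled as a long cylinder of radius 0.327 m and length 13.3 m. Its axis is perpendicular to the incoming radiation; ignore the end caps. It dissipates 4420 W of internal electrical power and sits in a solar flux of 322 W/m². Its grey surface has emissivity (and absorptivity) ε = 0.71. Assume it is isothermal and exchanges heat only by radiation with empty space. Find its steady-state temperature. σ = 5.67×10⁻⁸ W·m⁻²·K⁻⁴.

T ≈ 276 K

At steady state, absorbed solar power + internal power = radiated power.
Absorbed: α·S·A_cross = 0.71·322·8.698 = 1989 W (cross-section 2rL).
Total input = 1989 + 4420 = 6409 W.
Radiated: εσ·A_surf·T⁴ with A_surf = 2πrL = 27.33 m².
T⁴ = 6409/(0.71·5.67×10⁻⁸·27.33) = 5.826×10⁹ K⁴.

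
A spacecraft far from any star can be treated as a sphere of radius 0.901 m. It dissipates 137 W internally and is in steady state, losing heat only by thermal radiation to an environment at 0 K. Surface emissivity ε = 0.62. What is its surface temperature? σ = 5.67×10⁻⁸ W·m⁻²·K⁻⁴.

T ≈ 140 K

Steady state: internal power = radiated power, P = εσA T⁴.
Radiating area A = 4πr² = 10.20 m².
T⁴ = P/(εσA) = 137/(0.62·5.67×10⁻⁸·10.20) = 3.820×10⁸ K⁴.
T = (3.820×10⁸)^(1/4).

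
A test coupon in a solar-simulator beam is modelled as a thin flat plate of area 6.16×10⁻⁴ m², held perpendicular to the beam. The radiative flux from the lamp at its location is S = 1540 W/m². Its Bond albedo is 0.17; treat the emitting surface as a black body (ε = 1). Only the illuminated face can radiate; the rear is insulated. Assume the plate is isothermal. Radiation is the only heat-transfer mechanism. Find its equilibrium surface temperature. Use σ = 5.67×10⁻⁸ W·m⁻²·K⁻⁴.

At equilibrium, absorbed power = emitted power.
Absorbing cross-section = A = 6.160×10⁻⁴ m²; emitting surface = A = 6.160×10⁻⁴ m² (ratio 1).
(1−a)S·A_cross = εσ·A_surf·T⁴  ⇒  T⁴ = (1−a)S/(1σ).
T⁴ = 0.830·1540/(1·5.67×10⁻⁸) = 2.254×10¹⁰ K⁴.
T = (2.254×10¹⁰)^(1/4).

T ≈ 387 K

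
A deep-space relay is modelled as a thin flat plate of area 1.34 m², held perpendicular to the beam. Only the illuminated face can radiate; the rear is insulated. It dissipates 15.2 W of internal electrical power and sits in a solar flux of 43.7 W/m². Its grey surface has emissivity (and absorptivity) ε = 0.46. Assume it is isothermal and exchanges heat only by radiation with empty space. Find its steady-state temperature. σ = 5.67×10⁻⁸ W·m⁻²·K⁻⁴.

T ≈ 186 K

At steady state, absorbed solar power + internal power = radiated power.
Absorbed: α·S·A_cross = 0.46·43.7·1.340 = 26.94 W (cross-section A).
Total input = 26.94 + 15.2 = 42.14 W.
Radiated: εσ·A_surf·T⁴ with A_surf = A = 1.340 m².
T⁴ = 42.14/(0.46·5.67×10⁻⁸·1.340) = 1.206×10⁹ K⁴.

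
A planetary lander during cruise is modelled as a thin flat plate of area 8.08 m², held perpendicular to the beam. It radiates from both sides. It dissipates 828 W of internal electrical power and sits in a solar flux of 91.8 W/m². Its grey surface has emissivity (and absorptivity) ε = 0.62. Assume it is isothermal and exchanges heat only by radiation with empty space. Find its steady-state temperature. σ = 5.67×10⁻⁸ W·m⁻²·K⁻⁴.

At steady state, absorbed solar power + internal power = radiated power.
Absorbed: α·S·A_cross = 0.62·91.8·8.080 = 459.9 W (cross-section A).
Total input = 459.9 + 828 = 1288 W.
Radiated: εσ·A_surf·T⁴ with A_surf = 2A = 16.16 m².
T⁴ = 1288/(0.62·5.67×10⁻⁸·16.16) = 2.267×10⁹ K⁴.

T ≈ 218 K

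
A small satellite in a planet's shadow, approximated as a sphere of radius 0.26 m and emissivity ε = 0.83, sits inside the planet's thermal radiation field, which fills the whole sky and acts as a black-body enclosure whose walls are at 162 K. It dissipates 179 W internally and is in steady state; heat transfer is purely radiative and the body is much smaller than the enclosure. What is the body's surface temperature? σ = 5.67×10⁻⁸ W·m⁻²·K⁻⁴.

For a small grey body in a large enclosure, net radiated power = εσA(T⁴ − T_w⁴).
Steady state: P = εσA(T⁴ − T_w⁴) with A = 4πr² = 0.8495 m².
T⁴ = P/(εσA) + T_w⁴ = 179/(0.83·5.67×10⁻⁸·0.8495) + (162)⁴
    = 4.477×10⁹ + 6.887×10⁸ = 5.166×10⁹ K⁴.

T ≈ 268 K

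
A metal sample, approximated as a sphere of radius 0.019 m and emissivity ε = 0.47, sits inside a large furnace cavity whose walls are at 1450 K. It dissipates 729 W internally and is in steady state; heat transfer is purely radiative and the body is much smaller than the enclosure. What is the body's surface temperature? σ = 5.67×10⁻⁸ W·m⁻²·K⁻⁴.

T ≈ 1800 K

For a small grey body in a large enclosure, net radiated power = εσA(T⁴ − T_w⁴).
Steady state: P = εσA(T⁴ − T_w⁴) with A = 4πr² = 0.004536 m².
T⁴ = P/(εσA) + T_w⁴ = 729/(0.47·5.67×10⁻⁸·0.004536) + (1450)⁴
    = 6.030×10¹² + 4.421×10¹² = 1.045×10¹³ K⁴.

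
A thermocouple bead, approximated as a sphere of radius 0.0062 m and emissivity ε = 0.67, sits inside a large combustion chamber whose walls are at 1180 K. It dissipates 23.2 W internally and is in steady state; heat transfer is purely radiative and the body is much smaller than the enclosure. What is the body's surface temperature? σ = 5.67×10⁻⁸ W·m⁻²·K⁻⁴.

T ≈ 1340 K

For a small grey body in a large enclosure, net radiated power = εσA(T⁴ − T_w⁴).
Steady state: P = εσA(T⁴ − T_w⁴) with A = 4πr² = 4.831×10⁻⁴ m².
T⁴ = P/(εσA) + T_w⁴ = 23.2/(0.67·5.67×10⁻⁸·4.831×10⁻⁴) + (1180)⁴
    = 1.264×10¹² + 1.939×10¹² = 3.203×10¹² K⁴.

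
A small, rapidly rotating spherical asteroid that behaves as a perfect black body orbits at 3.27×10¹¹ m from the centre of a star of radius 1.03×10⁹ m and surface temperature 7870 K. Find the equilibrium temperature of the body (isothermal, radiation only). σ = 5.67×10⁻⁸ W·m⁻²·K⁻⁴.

T ≈ 312 K

The star's surface emits σT_*⁴; at distance d the flux is S = σT_*⁴(R_*/d)².
S = 5.67×10⁻⁸·(7870)⁴·(1.03×10⁹/3.27×10¹¹)² = 2158 W/m².
For an isothermal sphere T⁴ = (1−a)S/(4σ) = 9.515×10⁹ K⁴.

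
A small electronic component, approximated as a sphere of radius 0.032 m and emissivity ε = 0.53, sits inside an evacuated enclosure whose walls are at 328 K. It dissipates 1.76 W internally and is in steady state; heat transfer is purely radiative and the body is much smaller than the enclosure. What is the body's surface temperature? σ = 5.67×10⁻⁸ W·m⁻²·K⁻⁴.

T ≈ 356 K

For a small grey body in a large enclosure, net radiated power = εσA(T⁴ − T_w⁴).
Steady state: P = εσA(T⁴ − T_w⁴) with A = 4πr² = 0.01287 m².
T⁴ = P/(εσA) + T_w⁴ = 1.76/(0.53·5.67×10⁻⁸·0.01287) + (328)⁴
    = 4.551×10⁹ + 1.157×10¹⁰ = 1.613×10¹⁰ K⁴.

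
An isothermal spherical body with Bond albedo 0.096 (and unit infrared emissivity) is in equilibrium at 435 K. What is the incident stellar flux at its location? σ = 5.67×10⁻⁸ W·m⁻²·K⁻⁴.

(1−a)S·πr² = σ·4πr²·T⁴ ⇒ S = 4σT⁴/(1−a).
S = 4·5.67×10⁻⁸·3.581×10¹⁰/0.904.

S ≈ 8980 W/m²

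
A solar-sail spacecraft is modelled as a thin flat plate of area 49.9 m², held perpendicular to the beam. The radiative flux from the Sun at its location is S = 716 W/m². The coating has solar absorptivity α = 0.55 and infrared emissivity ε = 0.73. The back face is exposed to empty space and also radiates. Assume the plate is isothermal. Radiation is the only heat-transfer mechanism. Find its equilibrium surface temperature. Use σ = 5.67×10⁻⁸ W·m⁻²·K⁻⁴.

At equilibrium, absorbed power = emitted power.
Absorbing cross-section = A = 49.90 m²; emitting surface = 2A = 99.80 m² (ratio 2).
αS·A_cross = εσ·A_surf·T⁴  ⇒  T⁴ = αS/(ε·2σ).
T⁴ = 0.550·716/(0.73·2·5.67×10⁻⁸) = 4.757×10⁹ K⁴.
T = (4.757×10⁹)^(1/4).

T ≈ 263 K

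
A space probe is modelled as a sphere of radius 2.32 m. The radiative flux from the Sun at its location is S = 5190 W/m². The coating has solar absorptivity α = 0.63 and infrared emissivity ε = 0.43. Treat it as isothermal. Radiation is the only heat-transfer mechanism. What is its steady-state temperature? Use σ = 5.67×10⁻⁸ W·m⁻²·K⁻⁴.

At equilibrium, absorbed power = emitted power.
Absorbing cross-section = πr² = 16.91 m²; emitting surface = 4πr² = 67.64 m² (ratio 4).
αS·A_cross = εσ·A_surf·T⁴  ⇒  T⁴ = αS/(ε·4σ).
T⁴ = 0.630·5190/(0.43·4·5.67×10⁻⁸) = 3.353×10¹⁰ K⁴.
T = (3.353×10¹⁰)^(1/4).

T ≈ 428 K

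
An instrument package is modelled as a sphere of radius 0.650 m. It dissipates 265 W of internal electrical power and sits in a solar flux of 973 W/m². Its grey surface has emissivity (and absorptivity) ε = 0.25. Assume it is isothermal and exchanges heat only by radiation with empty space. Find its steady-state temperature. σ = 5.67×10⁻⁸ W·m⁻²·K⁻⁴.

At steady state, absorbed solar power + internal power = radiated power.
Absorbed: α·S·A_cross = 0.25·973·1.327 = 322.9 W (cross-section πr²).
Total input = 322.9 + 265 = 587.9 W.
Radiated: εσ·A_surf·T⁴ with A_surf = 4πr² = 5.309 m².
T⁴ = 587.9/(0.25·5.67×10⁻⁸·5.309) = 7.811×10⁹ K⁴.

T ≈ 297 K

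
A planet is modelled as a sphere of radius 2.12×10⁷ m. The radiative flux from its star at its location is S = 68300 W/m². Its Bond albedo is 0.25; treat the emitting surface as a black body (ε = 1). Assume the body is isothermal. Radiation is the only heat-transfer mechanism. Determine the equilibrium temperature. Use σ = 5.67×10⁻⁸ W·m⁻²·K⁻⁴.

T ≈ 689 K

At equilibrium, absorbed power = emitted power.
Absorbing cross-section = πr² = 1.412×10¹⁵ m²; emitting surface = 4πr² = 5.648×10¹⁵ m² (ratio 4).
(1−a)S·A_cross = εσ·A_surf·T⁴  ⇒  T⁴ = (1−a)S/(4σ).
T⁴ = 0.750·68300/(4·5.67×10⁻⁸) = 2.259×10¹¹ K⁴.
T = (2.259×10¹¹)^(1/4).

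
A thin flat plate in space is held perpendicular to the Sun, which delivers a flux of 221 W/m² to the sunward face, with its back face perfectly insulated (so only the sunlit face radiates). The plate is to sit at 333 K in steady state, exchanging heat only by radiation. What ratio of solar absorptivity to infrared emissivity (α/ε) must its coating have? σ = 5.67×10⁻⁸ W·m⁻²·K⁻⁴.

Balance: αS·A = εσ·1A·T⁴ ⇒ α/ε = σT⁴/S.
α/ε = 5.67×10⁻⁸·(333)⁴/221 = 5.67×10⁻⁸·1.230×10¹⁰/221.

α/ε ≈ 3.15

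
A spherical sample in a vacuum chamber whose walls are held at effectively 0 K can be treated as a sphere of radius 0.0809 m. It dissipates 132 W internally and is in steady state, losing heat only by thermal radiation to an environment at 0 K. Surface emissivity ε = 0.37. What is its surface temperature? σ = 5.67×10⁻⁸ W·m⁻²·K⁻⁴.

Steady state: internal power = radiated power, P = εσA T⁴.
Radiating area A = 4πr² = 0.08224 m².
T⁴ = P/(εσA) = 132/(0.37·5.67×10⁻⁸·0.08224) = 7.650×10¹⁰ K⁴.
T = (7.650×10¹⁰)^(1/4).

T ≈ 526 K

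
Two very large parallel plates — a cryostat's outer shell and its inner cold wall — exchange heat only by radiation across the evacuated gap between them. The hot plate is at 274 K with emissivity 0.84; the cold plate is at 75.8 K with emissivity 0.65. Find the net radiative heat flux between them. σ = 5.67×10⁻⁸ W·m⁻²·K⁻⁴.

q ≈ 184 W/m²

For two infinite grey parallel plates, q = σ(T₁⁴ − T₂⁴)/(1/ε₁ + 1/ε₂ − 1).
T₁⁴ − T₂⁴ = 5.636×10⁹ − 3.301×10⁷ = 5.603×10⁹ K⁴.
1/ε₁ + 1/ε₂ − 1 = 1.190 + 1.538 − 1 = 1.729.
q = 5.67×10⁻⁸ × 5.603×10⁹ / 1.729.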